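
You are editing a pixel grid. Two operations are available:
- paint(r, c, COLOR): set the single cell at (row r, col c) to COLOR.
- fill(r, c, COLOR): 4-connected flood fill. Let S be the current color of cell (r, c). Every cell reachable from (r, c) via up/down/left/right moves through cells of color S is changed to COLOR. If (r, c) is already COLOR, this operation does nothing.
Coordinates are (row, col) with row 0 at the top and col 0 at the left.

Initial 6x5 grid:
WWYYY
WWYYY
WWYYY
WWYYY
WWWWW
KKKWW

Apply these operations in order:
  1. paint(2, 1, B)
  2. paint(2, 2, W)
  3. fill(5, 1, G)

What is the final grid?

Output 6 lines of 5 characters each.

Answer: WWYYY
WWYYY
WBWYY
WWYYY
WWWWW
GGGWW

Derivation:
After op 1 paint(2,1,B):
WWYYY
WWYYY
WBYYY
WWYYY
WWWWW
KKKWW
After op 2 paint(2,2,W):
WWYYY
WWYYY
WBWYY
WWYYY
WWWWW
KKKWW
After op 3 fill(5,1,G) [3 cells changed]:
WWYYY
WWYYY
WBWYY
WWYYY
WWWWW
GGGWW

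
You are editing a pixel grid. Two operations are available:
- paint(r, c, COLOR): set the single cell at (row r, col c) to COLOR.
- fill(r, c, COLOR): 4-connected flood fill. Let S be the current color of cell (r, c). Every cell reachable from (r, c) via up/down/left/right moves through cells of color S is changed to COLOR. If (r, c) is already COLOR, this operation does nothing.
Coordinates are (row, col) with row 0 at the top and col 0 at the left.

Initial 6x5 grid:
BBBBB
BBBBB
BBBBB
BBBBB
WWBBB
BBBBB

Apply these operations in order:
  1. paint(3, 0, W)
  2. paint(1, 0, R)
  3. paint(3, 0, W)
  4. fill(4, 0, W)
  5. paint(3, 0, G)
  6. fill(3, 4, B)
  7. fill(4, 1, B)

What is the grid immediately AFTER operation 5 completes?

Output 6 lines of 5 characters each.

After op 1 paint(3,0,W):
BBBBB
BBBBB
BBBBB
WBBBB
WWBBB
BBBBB
After op 2 paint(1,0,R):
BBBBB
RBBBB
BBBBB
WBBBB
WWBBB
BBBBB
After op 3 paint(3,0,W):
BBBBB
RBBBB
BBBBB
WBBBB
WWBBB
BBBBB
After op 4 fill(4,0,W) [0 cells changed]:
BBBBB
RBBBB
BBBBB
WBBBB
WWBBB
BBBBB
After op 5 paint(3,0,G):
BBBBB
RBBBB
BBBBB
GBBBB
WWBBB
BBBBB

Answer: BBBBB
RBBBB
BBBBB
GBBBB
WWBBB
BBBBB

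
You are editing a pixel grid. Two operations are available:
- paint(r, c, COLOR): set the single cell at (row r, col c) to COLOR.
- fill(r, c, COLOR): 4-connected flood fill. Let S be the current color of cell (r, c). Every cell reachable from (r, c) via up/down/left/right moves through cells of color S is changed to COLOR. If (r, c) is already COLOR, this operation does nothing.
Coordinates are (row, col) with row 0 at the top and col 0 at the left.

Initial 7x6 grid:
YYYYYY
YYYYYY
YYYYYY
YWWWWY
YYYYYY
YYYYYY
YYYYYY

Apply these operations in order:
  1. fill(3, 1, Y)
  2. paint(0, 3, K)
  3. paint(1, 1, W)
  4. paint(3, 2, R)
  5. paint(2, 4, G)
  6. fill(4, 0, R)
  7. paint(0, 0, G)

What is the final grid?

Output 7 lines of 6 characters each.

After op 1 fill(3,1,Y) [4 cells changed]:
YYYYYY
YYYYYY
YYYYYY
YYYYYY
YYYYYY
YYYYYY
YYYYYY
After op 2 paint(0,3,K):
YYYKYY
YYYYYY
YYYYYY
YYYYYY
YYYYYY
YYYYYY
YYYYYY
After op 3 paint(1,1,W):
YYYKYY
YWYYYY
YYYYYY
YYYYYY
YYYYYY
YYYYYY
YYYYYY
After op 4 paint(3,2,R):
YYYKYY
YWYYYY
YYYYYY
YYRYYY
YYYYYY
YYYYYY
YYYYYY
After op 5 paint(2,4,G):
YYYKYY
YWYYYY
YYYYGY
YYRYYY
YYYYYY
YYYYYY
YYYYYY
After op 6 fill(4,0,R) [38 cells changed]:
RRRKRR
RWRRRR
RRRRGR
RRRRRR
RRRRRR
RRRRRR
RRRRRR
After op 7 paint(0,0,G):
GRRKRR
RWRRRR
RRRRGR
RRRRRR
RRRRRR
RRRRRR
RRRRRR

Answer: GRRKRR
RWRRRR
RRRRGR
RRRRRR
RRRRRR
RRRRRR
RRRRRR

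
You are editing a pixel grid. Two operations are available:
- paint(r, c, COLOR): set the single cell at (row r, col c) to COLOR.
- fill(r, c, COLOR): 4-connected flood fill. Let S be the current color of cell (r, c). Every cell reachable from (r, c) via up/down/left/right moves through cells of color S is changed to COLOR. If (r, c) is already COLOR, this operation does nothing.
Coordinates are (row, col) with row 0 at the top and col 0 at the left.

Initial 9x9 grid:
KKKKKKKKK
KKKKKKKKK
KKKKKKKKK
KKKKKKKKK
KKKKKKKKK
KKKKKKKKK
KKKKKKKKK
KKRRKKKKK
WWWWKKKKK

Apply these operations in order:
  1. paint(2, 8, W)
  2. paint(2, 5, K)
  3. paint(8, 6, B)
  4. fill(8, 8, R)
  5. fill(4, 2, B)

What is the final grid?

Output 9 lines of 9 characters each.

Answer: BBBBBBBBB
BBBBBBBBB
BBBBBBBBW
BBBBBBBBB
BBBBBBBBB
BBBBBBBBB
BBBBBBBBB
BBBBBBBBB
WWWWBBBBB

Derivation:
After op 1 paint(2,8,W):
KKKKKKKKK
KKKKKKKKK
KKKKKKKKW
KKKKKKKKK
KKKKKKKKK
KKKKKKKKK
KKKKKKKKK
KKRRKKKKK
WWWWKKKKK
After op 2 paint(2,5,K):
KKKKKKKKK
KKKKKKKKK
KKKKKKKKW
KKKKKKKKK
KKKKKKKKK
KKKKKKKKK
KKKKKKKKK
KKRRKKKKK
WWWWKKKKK
After op 3 paint(8,6,B):
KKKKKKKKK
KKKKKKKKK
KKKKKKKKW
KKKKKKKKK
KKKKKKKKK
KKKKKKKKK
KKKKKKKKK
KKRRKKKKK
WWWWKKBKK
After op 4 fill(8,8,R) [73 cells changed]:
RRRRRRRRR
RRRRRRRRR
RRRRRRRRW
RRRRRRRRR
RRRRRRRRR
RRRRRRRRR
RRRRRRRRR
RRRRRRRRR
WWWWRRBRR
After op 5 fill(4,2,B) [75 cells changed]:
BBBBBBBBB
BBBBBBBBB
BBBBBBBBW
BBBBBBBBB
BBBBBBBBB
BBBBBBBBB
BBBBBBBBB
BBBBBBBBB
WWWWBBBBB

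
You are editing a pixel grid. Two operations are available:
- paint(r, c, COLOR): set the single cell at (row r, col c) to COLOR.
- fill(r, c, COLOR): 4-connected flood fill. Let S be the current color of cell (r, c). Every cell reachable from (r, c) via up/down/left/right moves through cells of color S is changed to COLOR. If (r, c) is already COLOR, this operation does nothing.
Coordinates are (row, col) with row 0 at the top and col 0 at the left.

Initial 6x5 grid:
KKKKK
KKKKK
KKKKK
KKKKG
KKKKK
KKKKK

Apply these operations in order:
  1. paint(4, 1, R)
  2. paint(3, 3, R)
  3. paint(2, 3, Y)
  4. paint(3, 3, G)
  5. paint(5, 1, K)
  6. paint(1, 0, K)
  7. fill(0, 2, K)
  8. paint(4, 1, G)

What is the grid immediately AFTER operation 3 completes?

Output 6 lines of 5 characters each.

After op 1 paint(4,1,R):
KKKKK
KKKKK
KKKKK
KKKKG
KRKKK
KKKKK
After op 2 paint(3,3,R):
KKKKK
KKKKK
KKKKK
KKKRG
KRKKK
KKKKK
After op 3 paint(2,3,Y):
KKKKK
KKKKK
KKKYK
KKKRG
KRKKK
KKKKK

Answer: KKKKK
KKKKK
KKKYK
KKKRG
KRKKK
KKKKK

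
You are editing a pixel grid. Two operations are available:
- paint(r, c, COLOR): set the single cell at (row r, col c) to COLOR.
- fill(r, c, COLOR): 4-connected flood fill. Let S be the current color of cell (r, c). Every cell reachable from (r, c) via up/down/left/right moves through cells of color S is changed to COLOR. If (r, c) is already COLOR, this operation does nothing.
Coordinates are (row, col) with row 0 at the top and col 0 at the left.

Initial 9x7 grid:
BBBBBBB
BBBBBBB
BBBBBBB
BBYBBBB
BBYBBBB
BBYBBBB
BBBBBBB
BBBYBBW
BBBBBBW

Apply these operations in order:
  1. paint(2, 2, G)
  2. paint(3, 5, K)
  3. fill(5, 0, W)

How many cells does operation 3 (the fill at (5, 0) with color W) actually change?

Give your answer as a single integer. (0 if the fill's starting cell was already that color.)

Answer: 55

Derivation:
After op 1 paint(2,2,G):
BBBBBBB
BBBBBBB
BBGBBBB
BBYBBBB
BBYBBBB
BBYBBBB
BBBBBBB
BBBYBBW
BBBBBBW
After op 2 paint(3,5,K):
BBBBBBB
BBBBBBB
BBGBBBB
BBYBBKB
BBYBBBB
BBYBBBB
BBBBBBB
BBBYBBW
BBBBBBW
After op 3 fill(5,0,W) [55 cells changed]:
WWWWWWW
WWWWWWW
WWGWWWW
WWYWWKW
WWYWWWW
WWYWWWW
WWWWWWW
WWWYWWW
WWWWWWW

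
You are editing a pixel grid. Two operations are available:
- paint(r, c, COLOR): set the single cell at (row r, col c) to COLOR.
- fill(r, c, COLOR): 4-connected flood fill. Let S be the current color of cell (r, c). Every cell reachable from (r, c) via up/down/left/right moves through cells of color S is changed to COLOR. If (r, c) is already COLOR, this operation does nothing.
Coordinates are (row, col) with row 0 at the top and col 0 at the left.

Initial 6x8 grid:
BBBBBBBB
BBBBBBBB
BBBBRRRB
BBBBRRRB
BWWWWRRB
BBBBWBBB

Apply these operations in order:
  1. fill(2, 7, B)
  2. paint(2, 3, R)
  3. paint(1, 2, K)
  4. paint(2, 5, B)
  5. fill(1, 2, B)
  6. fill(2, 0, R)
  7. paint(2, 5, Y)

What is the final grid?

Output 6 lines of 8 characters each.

Answer: RRRRRRRR
RRRRRRRR
RRRRRYRR
RRRRRRRR
RWWWWRRR
RRRRWRRR

Derivation:
After op 1 fill(2,7,B) [0 cells changed]:
BBBBBBBB
BBBBBBBB
BBBBRRRB
BBBBRRRB
BWWWWRRB
BBBBWBBB
After op 2 paint(2,3,R):
BBBBBBBB
BBBBBBBB
BBBRRRRB
BBBBRRRB
BWWWWRRB
BBBBWBBB
After op 3 paint(1,2,K):
BBBBBBBB
BBKBBBBB
BBBRRRRB
BBBBRRRB
BWWWWRRB
BBBBWBBB
After op 4 paint(2,5,B):
BBBBBBBB
BBKBBBBB
BBBRRBRB
BBBBRRRB
BWWWWRRB
BBBBWBBB
After op 5 fill(1,2,B) [1 cells changed]:
BBBBBBBB
BBBBBBBB
BBBRRBRB
BBBBRRRB
BWWWWRRB
BBBBWBBB
After op 6 fill(2,0,R) [35 cells changed]:
RRRRRRRR
RRRRRRRR
RRRRRRRR
RRRRRRRR
RWWWWRRR
RRRRWRRR
After op 7 paint(2,5,Y):
RRRRRRRR
RRRRRRRR
RRRRRYRR
RRRRRRRR
RWWWWRRR
RRRRWRRR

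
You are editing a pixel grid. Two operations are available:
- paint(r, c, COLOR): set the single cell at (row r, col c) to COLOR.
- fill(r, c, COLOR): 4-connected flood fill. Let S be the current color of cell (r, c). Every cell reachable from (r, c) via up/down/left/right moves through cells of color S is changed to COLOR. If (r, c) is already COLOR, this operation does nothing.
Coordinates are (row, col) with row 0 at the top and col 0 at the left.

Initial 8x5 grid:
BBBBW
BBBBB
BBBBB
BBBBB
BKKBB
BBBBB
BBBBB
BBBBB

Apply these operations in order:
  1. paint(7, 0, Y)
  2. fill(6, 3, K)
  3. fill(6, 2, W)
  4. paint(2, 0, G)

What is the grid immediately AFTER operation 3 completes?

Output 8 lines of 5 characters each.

After op 1 paint(7,0,Y):
BBBBW
BBBBB
BBBBB
BBBBB
BKKBB
BBBBB
BBBBB
YBBBB
After op 2 fill(6,3,K) [36 cells changed]:
KKKKW
KKKKK
KKKKK
KKKKK
KKKKK
KKKKK
KKKKK
YKKKK
After op 3 fill(6,2,W) [38 cells changed]:
WWWWW
WWWWW
WWWWW
WWWWW
WWWWW
WWWWW
WWWWW
YWWWW

Answer: WWWWW
WWWWW
WWWWW
WWWWW
WWWWW
WWWWW
WWWWW
YWWWW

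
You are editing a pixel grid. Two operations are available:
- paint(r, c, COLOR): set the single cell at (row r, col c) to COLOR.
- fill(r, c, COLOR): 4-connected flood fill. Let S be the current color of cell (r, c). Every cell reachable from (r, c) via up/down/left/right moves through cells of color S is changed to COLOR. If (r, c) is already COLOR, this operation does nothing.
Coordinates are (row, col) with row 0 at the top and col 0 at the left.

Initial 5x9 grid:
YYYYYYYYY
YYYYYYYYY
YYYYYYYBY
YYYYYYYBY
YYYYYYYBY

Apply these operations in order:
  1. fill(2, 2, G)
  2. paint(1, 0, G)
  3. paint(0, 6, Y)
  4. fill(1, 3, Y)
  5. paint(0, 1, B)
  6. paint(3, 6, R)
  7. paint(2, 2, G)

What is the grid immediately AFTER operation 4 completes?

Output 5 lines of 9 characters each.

After op 1 fill(2,2,G) [42 cells changed]:
GGGGGGGGG
GGGGGGGGG
GGGGGGGBG
GGGGGGGBG
GGGGGGGBG
After op 2 paint(1,0,G):
GGGGGGGGG
GGGGGGGGG
GGGGGGGBG
GGGGGGGBG
GGGGGGGBG
After op 3 paint(0,6,Y):
GGGGGGYGG
GGGGGGGGG
GGGGGGGBG
GGGGGGGBG
GGGGGGGBG
After op 4 fill(1,3,Y) [41 cells changed]:
YYYYYYYYY
YYYYYYYYY
YYYYYYYBY
YYYYYYYBY
YYYYYYYBY

Answer: YYYYYYYYY
YYYYYYYYY
YYYYYYYBY
YYYYYYYBY
YYYYYYYBY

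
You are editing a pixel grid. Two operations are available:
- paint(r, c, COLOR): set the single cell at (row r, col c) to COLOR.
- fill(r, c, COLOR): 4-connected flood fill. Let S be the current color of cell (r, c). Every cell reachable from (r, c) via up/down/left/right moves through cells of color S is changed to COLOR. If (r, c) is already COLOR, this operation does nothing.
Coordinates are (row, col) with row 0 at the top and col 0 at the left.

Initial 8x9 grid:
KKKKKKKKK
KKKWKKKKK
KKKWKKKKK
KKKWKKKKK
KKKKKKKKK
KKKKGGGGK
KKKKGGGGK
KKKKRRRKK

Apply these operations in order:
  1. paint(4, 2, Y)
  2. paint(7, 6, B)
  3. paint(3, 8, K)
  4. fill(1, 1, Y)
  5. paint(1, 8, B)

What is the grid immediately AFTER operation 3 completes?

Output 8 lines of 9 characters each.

Answer: KKKKKKKKK
KKKWKKKKK
KKKWKKKKK
KKKWKKKKK
KKYKKKKKK
KKKKGGGGK
KKKKGGGGK
KKKKRRBKK

Derivation:
After op 1 paint(4,2,Y):
KKKKKKKKK
KKKWKKKKK
KKKWKKKKK
KKKWKKKKK
KKYKKKKKK
KKKKGGGGK
KKKKGGGGK
KKKKRRRKK
After op 2 paint(7,6,B):
KKKKKKKKK
KKKWKKKKK
KKKWKKKKK
KKKWKKKKK
KKYKKKKKK
KKKKGGGGK
KKKKGGGGK
KKKKRRBKK
After op 3 paint(3,8,K):
KKKKKKKKK
KKKWKKKKK
KKKWKKKKK
KKKWKKKKK
KKYKKKKKK
KKKKGGGGK
KKKKGGGGK
KKKKRRBKK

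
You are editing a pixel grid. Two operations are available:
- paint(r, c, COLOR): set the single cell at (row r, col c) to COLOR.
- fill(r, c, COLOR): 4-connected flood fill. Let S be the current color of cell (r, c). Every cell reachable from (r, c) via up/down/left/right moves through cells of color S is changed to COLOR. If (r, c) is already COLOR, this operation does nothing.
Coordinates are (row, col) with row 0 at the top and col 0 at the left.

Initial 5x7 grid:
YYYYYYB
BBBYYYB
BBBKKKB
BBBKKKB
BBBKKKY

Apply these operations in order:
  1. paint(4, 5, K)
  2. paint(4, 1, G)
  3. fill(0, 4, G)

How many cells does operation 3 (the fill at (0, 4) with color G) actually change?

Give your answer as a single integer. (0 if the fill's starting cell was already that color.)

Answer: 9

Derivation:
After op 1 paint(4,5,K):
YYYYYYB
BBBYYYB
BBBKKKB
BBBKKKB
BBBKKKY
After op 2 paint(4,1,G):
YYYYYYB
BBBYYYB
BBBKKKB
BBBKKKB
BGBKKKY
After op 3 fill(0,4,G) [9 cells changed]:
GGGGGGB
BBBGGGB
BBBKKKB
BBBKKKB
BGBKKKY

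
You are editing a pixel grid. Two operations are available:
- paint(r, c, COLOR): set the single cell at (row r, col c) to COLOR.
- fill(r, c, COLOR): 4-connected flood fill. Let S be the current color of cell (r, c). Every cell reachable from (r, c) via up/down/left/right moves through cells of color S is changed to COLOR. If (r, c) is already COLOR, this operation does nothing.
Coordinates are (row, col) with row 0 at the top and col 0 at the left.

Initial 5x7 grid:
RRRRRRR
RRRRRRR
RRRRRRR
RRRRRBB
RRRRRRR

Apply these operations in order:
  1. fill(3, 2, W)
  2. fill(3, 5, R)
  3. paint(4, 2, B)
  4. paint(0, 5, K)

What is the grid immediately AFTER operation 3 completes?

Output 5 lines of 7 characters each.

After op 1 fill(3,2,W) [33 cells changed]:
WWWWWWW
WWWWWWW
WWWWWWW
WWWWWBB
WWWWWWW
After op 2 fill(3,5,R) [2 cells changed]:
WWWWWWW
WWWWWWW
WWWWWWW
WWWWWRR
WWWWWWW
After op 3 paint(4,2,B):
WWWWWWW
WWWWWWW
WWWWWWW
WWWWWRR
WWBWWWW

Answer: WWWWWWW
WWWWWWW
WWWWWWW
WWWWWRR
WWBWWWW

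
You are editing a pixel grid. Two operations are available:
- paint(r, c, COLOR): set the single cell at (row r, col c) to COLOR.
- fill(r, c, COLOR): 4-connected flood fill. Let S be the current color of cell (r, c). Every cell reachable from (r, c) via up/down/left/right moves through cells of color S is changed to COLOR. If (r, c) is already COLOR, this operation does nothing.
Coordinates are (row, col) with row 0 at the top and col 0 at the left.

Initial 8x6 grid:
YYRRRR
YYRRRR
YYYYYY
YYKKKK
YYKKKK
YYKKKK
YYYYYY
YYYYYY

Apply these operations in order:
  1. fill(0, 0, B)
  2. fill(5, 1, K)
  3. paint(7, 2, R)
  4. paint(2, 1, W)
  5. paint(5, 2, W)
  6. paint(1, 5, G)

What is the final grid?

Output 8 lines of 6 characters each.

Answer: KKRRRR
KKRRRG
KWKKKK
KKKKKK
KKKKKK
KKWKKK
KKKKKK
KKRKKK

Derivation:
After op 1 fill(0,0,B) [28 cells changed]:
BBRRRR
BBRRRR
BBBBBB
BBKKKK
BBKKKK
BBKKKK
BBBBBB
BBBBBB
After op 2 fill(5,1,K) [28 cells changed]:
KKRRRR
KKRRRR
KKKKKK
KKKKKK
KKKKKK
KKKKKK
KKKKKK
KKKKKK
After op 3 paint(7,2,R):
KKRRRR
KKRRRR
KKKKKK
KKKKKK
KKKKKK
KKKKKK
KKKKKK
KKRKKK
After op 4 paint(2,1,W):
KKRRRR
KKRRRR
KWKKKK
KKKKKK
KKKKKK
KKKKKK
KKKKKK
KKRKKK
After op 5 paint(5,2,W):
KKRRRR
KKRRRR
KWKKKK
KKKKKK
KKKKKK
KKWKKK
KKKKKK
KKRKKK
After op 6 paint(1,5,G):
KKRRRR
KKRRRG
KWKKKK
KKKKKK
KKKKKK
KKWKKK
KKKKKK
KKRKKK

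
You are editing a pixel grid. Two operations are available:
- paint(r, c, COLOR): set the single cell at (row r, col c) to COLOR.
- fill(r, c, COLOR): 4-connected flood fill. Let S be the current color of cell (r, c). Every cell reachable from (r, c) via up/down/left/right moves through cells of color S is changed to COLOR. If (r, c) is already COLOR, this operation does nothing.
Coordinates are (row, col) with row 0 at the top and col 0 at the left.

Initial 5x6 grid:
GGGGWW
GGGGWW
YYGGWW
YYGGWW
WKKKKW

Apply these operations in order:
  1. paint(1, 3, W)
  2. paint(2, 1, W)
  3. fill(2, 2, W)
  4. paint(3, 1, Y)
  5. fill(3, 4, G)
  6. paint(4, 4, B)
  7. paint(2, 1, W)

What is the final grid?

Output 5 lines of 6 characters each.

Answer: GGGGGG
GGGGGG
YWGGGG
YYGGGG
WKKKBG

Derivation:
After op 1 paint(1,3,W):
GGGGWW
GGGWWW
YYGGWW
YYGGWW
WKKKKW
After op 2 paint(2,1,W):
GGGGWW
GGGWWW
YWGGWW
YYGGWW
WKKKKW
After op 3 fill(2,2,W) [11 cells changed]:
WWWWWW
WWWWWW
YWWWWW
YYWWWW
WKKKKW
After op 4 paint(3,1,Y):
WWWWWW
WWWWWW
YWWWWW
YYWWWW
WKKKKW
After op 5 fill(3,4,G) [22 cells changed]:
GGGGGG
GGGGGG
YGGGGG
YYGGGG
WKKKKG
After op 6 paint(4,4,B):
GGGGGG
GGGGGG
YGGGGG
YYGGGG
WKKKBG
After op 7 paint(2,1,W):
GGGGGG
GGGGGG
YWGGGG
YYGGGG
WKKKBG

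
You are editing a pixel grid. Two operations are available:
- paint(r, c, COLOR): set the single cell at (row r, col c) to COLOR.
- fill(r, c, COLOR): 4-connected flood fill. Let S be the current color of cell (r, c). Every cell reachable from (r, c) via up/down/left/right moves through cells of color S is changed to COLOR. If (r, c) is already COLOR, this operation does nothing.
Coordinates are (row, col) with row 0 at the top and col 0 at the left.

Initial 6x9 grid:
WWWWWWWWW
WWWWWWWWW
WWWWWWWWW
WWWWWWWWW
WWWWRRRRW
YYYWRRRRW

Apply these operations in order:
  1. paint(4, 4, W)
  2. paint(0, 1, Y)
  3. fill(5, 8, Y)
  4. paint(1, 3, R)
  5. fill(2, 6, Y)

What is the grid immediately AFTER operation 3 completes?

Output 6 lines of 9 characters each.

After op 1 paint(4,4,W):
WWWWWWWWW
WWWWWWWWW
WWWWWWWWW
WWWWWWWWW
WWWWWRRRW
YYYWRRRRW
After op 2 paint(0,1,Y):
WYWWWWWWW
WWWWWWWWW
WWWWWWWWW
WWWWWWWWW
WWWWWRRRW
YYYWRRRRW
After op 3 fill(5,8,Y) [43 cells changed]:
YYYYYYYYY
YYYYYYYYY
YYYYYYYYY
YYYYYYYYY
YYYYYRRRY
YYYYRRRRY

Answer: YYYYYYYYY
YYYYYYYYY
YYYYYYYYY
YYYYYYYYY
YYYYYRRRY
YYYYRRRRY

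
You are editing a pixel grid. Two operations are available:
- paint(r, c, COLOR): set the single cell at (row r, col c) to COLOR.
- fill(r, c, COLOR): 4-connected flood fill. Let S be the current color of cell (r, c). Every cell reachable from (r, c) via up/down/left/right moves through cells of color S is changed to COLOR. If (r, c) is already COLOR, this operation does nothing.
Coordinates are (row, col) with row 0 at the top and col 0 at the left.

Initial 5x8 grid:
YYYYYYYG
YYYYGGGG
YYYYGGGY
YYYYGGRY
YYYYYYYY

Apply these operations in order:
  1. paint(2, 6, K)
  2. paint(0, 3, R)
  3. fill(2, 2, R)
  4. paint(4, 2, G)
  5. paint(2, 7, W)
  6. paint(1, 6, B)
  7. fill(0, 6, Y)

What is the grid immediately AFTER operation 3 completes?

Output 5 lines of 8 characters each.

After op 1 paint(2,6,K):
YYYYYYYG
YYYYGGGG
YYYYGGKY
YYYYGGRY
YYYYYYYY
After op 2 paint(0,3,R):
YYYRYYYG
YYYYGGGG
YYYYGGKY
YYYYGGRY
YYYYYYYY
After op 3 fill(2,2,R) [25 cells changed]:
RRRRYYYG
RRRRGGGG
RRRRGGKR
RRRRGGRR
RRRRRRRR

Answer: RRRRYYYG
RRRRGGGG
RRRRGGKR
RRRRGGRR
RRRRRRRR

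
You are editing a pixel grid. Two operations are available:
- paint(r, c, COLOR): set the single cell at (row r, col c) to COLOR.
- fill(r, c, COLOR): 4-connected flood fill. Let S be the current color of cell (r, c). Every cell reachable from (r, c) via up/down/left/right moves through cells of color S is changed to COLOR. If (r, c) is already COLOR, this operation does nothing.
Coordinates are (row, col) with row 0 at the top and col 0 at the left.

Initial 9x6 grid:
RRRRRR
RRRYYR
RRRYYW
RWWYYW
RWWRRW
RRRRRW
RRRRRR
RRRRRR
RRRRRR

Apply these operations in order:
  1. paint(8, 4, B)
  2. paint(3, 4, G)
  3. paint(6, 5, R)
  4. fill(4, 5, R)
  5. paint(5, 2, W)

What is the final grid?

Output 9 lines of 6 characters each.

Answer: RRRRRR
RRRYYR
RRRYYR
RWWYGR
RWWRRR
RRWRRR
RRRRRR
RRRRRR
RRRRBR

Derivation:
After op 1 paint(8,4,B):
RRRRRR
RRRYYR
RRRYYW
RWWYYW
RWWRRW
RRRRRW
RRRRRR
RRRRRR
RRRRBR
After op 2 paint(3,4,G):
RRRRRR
RRRYYR
RRRYYW
RWWYGW
RWWRRW
RRRRRW
RRRRRR
RRRRRR
RRRRBR
After op 3 paint(6,5,R):
RRRRRR
RRRYYR
RRRYYW
RWWYGW
RWWRRW
RRRRRW
RRRRRR
RRRRRR
RRRRBR
After op 4 fill(4,5,R) [4 cells changed]:
RRRRRR
RRRYYR
RRRYYR
RWWYGR
RWWRRR
RRRRRR
RRRRRR
RRRRRR
RRRRBR
After op 5 paint(5,2,W):
RRRRRR
RRRYYR
RRRYYR
RWWYGR
RWWRRR
RRWRRR
RRRRRR
RRRRRR
RRRRBR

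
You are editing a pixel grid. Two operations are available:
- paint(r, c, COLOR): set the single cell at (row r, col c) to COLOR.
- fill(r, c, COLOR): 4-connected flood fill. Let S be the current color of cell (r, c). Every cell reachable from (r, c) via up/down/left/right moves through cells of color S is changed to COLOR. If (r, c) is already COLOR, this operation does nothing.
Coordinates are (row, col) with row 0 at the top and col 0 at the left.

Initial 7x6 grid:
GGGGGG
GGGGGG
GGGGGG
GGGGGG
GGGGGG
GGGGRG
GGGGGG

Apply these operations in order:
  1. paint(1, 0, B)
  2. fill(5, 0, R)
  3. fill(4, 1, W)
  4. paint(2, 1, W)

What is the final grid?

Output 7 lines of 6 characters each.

After op 1 paint(1,0,B):
GGGGGG
BGGGGG
GGGGGG
GGGGGG
GGGGGG
GGGGRG
GGGGGG
After op 2 fill(5,0,R) [40 cells changed]:
RRRRRR
BRRRRR
RRRRRR
RRRRRR
RRRRRR
RRRRRR
RRRRRR
After op 3 fill(4,1,W) [41 cells changed]:
WWWWWW
BWWWWW
WWWWWW
WWWWWW
WWWWWW
WWWWWW
WWWWWW
After op 4 paint(2,1,W):
WWWWWW
BWWWWW
WWWWWW
WWWWWW
WWWWWW
WWWWWW
WWWWWW

Answer: WWWWWW
BWWWWW
WWWWWW
WWWWWW
WWWWWW
WWWWWW
WWWWWW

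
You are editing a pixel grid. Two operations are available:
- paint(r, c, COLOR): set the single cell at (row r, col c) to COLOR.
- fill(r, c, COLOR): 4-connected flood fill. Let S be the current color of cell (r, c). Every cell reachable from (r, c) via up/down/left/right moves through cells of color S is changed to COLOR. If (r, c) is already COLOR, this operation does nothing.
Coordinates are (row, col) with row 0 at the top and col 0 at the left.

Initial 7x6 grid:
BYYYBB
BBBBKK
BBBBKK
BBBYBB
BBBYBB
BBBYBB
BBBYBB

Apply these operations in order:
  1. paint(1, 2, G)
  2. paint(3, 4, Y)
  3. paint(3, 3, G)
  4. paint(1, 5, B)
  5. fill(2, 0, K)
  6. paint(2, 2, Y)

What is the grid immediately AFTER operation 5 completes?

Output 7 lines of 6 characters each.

Answer: KYYYBB
KKGKKB
KKKKKK
KKKGYB
KKKYBB
KKKYBB
KKKYBB

Derivation:
After op 1 paint(1,2,G):
BYYYBB
BBGBKK
BBBBKK
BBBYBB
BBBYBB
BBBYBB
BBBYBB
After op 2 paint(3,4,Y):
BYYYBB
BBGBKK
BBBBKK
BBBYYB
BBBYBB
BBBYBB
BBBYBB
After op 3 paint(3,3,G):
BYYYBB
BBGBKK
BBBBKK
BBBGYB
BBBYBB
BBBYBB
BBBYBB
After op 4 paint(1,5,B):
BYYYBB
BBGBKB
BBBBKK
BBBGYB
BBBYBB
BBBYBB
BBBYBB
After op 5 fill(2,0,K) [20 cells changed]:
KYYYBB
KKGKKB
KKKKKK
KKKGYB
KKKYBB
KKKYBB
KKKYBB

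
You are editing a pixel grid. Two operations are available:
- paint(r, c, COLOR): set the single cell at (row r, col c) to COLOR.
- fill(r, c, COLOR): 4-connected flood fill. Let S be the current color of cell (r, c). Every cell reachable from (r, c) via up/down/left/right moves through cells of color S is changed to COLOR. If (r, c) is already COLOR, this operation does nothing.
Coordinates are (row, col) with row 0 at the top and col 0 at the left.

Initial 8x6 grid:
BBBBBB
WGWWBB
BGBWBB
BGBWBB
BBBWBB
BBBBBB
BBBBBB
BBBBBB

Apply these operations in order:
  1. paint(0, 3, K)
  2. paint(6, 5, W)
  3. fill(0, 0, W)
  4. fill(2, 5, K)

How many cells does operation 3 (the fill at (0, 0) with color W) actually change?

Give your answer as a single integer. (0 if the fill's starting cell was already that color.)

After op 1 paint(0,3,K):
BBBKBB
WGWWBB
BGBWBB
BGBWBB
BBBWBB
BBBBBB
BBBBBB
BBBBBB
After op 2 paint(6,5,W):
BBBKBB
WGWWBB
BGBWBB
BGBWBB
BBBWBB
BBBBBB
BBBBBW
BBBBBB
After op 3 fill(0,0,W) [3 cells changed]:
WWWKBB
WGWWBB
BGBWBB
BGBWBB
BBBWBB
BBBBBB
BBBBBW
BBBBBB

Answer: 3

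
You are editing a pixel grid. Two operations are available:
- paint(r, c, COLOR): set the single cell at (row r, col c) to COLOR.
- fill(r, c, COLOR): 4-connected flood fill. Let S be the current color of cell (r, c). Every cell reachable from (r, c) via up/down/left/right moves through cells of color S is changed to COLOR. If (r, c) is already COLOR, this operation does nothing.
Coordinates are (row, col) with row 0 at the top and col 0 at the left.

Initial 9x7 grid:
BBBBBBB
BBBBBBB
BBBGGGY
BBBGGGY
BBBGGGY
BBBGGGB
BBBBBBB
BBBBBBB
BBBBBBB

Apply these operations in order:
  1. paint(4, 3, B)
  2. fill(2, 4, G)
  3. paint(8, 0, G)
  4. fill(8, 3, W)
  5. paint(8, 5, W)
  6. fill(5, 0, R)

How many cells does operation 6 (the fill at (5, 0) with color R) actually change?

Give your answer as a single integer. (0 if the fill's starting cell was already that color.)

After op 1 paint(4,3,B):
BBBBBBB
BBBBBBB
BBBGGGY
BBBGGGY
BBBBGGY
BBBGGGB
BBBBBBB
BBBBBBB
BBBBBBB
After op 2 fill(2,4,G) [0 cells changed]:
BBBBBBB
BBBBBBB
BBBGGGY
BBBGGGY
BBBBGGY
BBBGGGB
BBBBBBB
BBBBBBB
BBBBBBB
After op 3 paint(8,0,G):
BBBBBBB
BBBBBBB
BBBGGGY
BBBGGGY
BBBBGGY
BBBGGGB
BBBBBBB
BBBBBBB
GBBBBBB
After op 4 fill(8,3,W) [48 cells changed]:
WWWWWWW
WWWWWWW
WWWGGGY
WWWGGGY
WWWWGGY
WWWGGGW
WWWWWWW
WWWWWWW
GWWWWWW
After op 5 paint(8,5,W):
WWWWWWW
WWWWWWW
WWWGGGY
WWWGGGY
WWWWGGY
WWWGGGW
WWWWWWW
WWWWWWW
GWWWWWW
After op 6 fill(5,0,R) [48 cells changed]:
RRRRRRR
RRRRRRR
RRRGGGY
RRRGGGY
RRRRGGY
RRRGGGR
RRRRRRR
RRRRRRR
GRRRRRR

Answer: 48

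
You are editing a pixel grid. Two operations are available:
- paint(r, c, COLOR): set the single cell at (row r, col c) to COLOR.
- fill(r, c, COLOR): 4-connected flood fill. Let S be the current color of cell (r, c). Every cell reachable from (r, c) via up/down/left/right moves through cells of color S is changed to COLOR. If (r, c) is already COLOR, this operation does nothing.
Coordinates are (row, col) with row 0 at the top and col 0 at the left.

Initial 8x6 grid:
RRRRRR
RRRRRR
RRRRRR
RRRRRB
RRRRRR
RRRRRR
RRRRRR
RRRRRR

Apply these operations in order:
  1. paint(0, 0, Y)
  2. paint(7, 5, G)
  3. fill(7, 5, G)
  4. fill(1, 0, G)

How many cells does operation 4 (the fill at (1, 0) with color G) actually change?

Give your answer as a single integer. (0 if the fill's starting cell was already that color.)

Answer: 45

Derivation:
After op 1 paint(0,0,Y):
YRRRRR
RRRRRR
RRRRRR
RRRRRB
RRRRRR
RRRRRR
RRRRRR
RRRRRR
After op 2 paint(7,5,G):
YRRRRR
RRRRRR
RRRRRR
RRRRRB
RRRRRR
RRRRRR
RRRRRR
RRRRRG
After op 3 fill(7,5,G) [0 cells changed]:
YRRRRR
RRRRRR
RRRRRR
RRRRRB
RRRRRR
RRRRRR
RRRRRR
RRRRRG
After op 4 fill(1,0,G) [45 cells changed]:
YGGGGG
GGGGGG
GGGGGG
GGGGGB
GGGGGG
GGGGGG
GGGGGG
GGGGGG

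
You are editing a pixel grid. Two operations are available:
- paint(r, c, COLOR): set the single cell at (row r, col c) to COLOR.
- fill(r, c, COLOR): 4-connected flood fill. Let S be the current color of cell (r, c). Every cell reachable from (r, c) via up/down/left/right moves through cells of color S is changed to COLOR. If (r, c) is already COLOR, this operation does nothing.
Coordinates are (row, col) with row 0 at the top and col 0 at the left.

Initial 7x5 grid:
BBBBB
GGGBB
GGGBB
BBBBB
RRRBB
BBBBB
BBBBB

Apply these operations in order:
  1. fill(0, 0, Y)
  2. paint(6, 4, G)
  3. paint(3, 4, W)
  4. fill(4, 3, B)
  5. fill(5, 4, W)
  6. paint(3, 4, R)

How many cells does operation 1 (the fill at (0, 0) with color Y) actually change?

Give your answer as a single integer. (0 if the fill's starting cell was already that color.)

Answer: 26

Derivation:
After op 1 fill(0,0,Y) [26 cells changed]:
YYYYY
GGGYY
GGGYY
YYYYY
RRRYY
YYYYY
YYYYY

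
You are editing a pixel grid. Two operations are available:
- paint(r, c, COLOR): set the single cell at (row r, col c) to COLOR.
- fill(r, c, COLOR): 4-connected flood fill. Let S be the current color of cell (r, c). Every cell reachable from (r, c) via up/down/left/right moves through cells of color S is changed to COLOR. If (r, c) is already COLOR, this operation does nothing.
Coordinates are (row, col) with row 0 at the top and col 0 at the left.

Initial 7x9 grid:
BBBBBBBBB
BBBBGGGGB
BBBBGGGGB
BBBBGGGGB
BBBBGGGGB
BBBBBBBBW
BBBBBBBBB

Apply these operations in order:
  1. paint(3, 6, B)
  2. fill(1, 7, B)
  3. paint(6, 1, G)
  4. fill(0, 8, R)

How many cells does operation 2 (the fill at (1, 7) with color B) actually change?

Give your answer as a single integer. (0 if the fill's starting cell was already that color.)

After op 1 paint(3,6,B):
BBBBBBBBB
BBBBGGGGB
BBBBGGGGB
BBBBGGBGB
BBBBGGGGB
BBBBBBBBW
BBBBBBBBB
After op 2 fill(1,7,B) [15 cells changed]:
BBBBBBBBB
BBBBBBBBB
BBBBBBBBB
BBBBBBBBB
BBBBBBBBB
BBBBBBBBW
BBBBBBBBB

Answer: 15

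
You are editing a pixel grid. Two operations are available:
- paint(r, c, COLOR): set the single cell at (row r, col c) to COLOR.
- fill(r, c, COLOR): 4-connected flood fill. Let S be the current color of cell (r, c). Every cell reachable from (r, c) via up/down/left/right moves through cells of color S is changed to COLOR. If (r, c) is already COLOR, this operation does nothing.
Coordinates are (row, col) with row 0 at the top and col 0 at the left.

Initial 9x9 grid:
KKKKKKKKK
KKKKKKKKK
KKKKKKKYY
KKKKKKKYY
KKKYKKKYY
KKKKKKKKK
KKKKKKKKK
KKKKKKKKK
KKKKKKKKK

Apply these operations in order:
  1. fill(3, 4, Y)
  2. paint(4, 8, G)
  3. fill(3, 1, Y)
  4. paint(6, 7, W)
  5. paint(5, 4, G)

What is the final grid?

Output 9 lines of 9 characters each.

Answer: YYYYYYYYY
YYYYYYYYY
YYYYYYYYY
YYYYYYYYY
YYYYYYYYG
YYYYGYYYY
YYYYYYYWY
YYYYYYYYY
YYYYYYYYY

Derivation:
After op 1 fill(3,4,Y) [74 cells changed]:
YYYYYYYYY
YYYYYYYYY
YYYYYYYYY
YYYYYYYYY
YYYYYYYYY
YYYYYYYYY
YYYYYYYYY
YYYYYYYYY
YYYYYYYYY
After op 2 paint(4,8,G):
YYYYYYYYY
YYYYYYYYY
YYYYYYYYY
YYYYYYYYY
YYYYYYYYG
YYYYYYYYY
YYYYYYYYY
YYYYYYYYY
YYYYYYYYY
After op 3 fill(3,1,Y) [0 cells changed]:
YYYYYYYYY
YYYYYYYYY
YYYYYYYYY
YYYYYYYYY
YYYYYYYYG
YYYYYYYYY
YYYYYYYYY
YYYYYYYYY
YYYYYYYYY
After op 4 paint(6,7,W):
YYYYYYYYY
YYYYYYYYY
YYYYYYYYY
YYYYYYYYY
YYYYYYYYG
YYYYYYYYY
YYYYYYYWY
YYYYYYYYY
YYYYYYYYY
After op 5 paint(5,4,G):
YYYYYYYYY
YYYYYYYYY
YYYYYYYYY
YYYYYYYYY
YYYYYYYYG
YYYYGYYYY
YYYYYYYWY
YYYYYYYYY
YYYYYYYYY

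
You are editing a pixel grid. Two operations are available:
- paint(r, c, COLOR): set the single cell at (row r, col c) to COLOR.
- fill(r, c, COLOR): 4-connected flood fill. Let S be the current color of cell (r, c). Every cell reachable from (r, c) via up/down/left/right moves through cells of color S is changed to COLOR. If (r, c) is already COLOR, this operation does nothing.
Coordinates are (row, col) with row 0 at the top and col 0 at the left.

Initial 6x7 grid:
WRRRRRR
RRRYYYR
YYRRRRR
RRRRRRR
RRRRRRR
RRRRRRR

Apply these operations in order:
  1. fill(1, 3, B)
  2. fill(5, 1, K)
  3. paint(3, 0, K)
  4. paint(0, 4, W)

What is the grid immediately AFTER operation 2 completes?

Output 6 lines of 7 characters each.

After op 1 fill(1,3,B) [3 cells changed]:
WRRRRRR
RRRBBBR
YYRRRRR
RRRRRRR
RRRRRRR
RRRRRRR
After op 2 fill(5,1,K) [36 cells changed]:
WKKKKKK
KKKBBBK
YYKKKKK
KKKKKKK
KKKKKKK
KKKKKKK

Answer: WKKKKKK
KKKBBBK
YYKKKKK
KKKKKKK
KKKKKKK
KKKKKKK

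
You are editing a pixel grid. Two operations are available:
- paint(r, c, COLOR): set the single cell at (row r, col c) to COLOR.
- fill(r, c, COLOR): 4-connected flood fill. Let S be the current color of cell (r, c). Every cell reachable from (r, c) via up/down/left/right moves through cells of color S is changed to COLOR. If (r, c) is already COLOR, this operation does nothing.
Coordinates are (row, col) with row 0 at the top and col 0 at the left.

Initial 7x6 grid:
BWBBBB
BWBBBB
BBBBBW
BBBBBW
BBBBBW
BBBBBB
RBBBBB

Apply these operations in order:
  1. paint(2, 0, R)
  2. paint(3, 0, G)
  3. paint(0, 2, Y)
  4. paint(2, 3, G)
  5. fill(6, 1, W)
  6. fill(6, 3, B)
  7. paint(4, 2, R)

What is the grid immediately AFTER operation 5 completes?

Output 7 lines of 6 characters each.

Answer: BWYWWW
BWWWWW
RWWGWW
GWWWWW
WWWWWW
WWWWWW
RWWWWW

Derivation:
After op 1 paint(2,0,R):
BWBBBB
BWBBBB
RBBBBW
BBBBBW
BBBBBW
BBBBBB
RBBBBB
After op 2 paint(3,0,G):
BWBBBB
BWBBBB
RBBBBW
GBBBBW
BBBBBW
BBBBBB
RBBBBB
After op 3 paint(0,2,Y):
BWYBBB
BWBBBB
RBBBBW
GBBBBW
BBBBBW
BBBBBB
RBBBBB
After op 4 paint(2,3,G):
BWYBBB
BWBBBB
RBBGBW
GBBBBW
BBBBBW
BBBBBB
RBBBBB
After op 5 fill(6,1,W) [30 cells changed]:
BWYWWW
BWWWWW
RWWGWW
GWWWWW
WWWWWW
WWWWWW
RWWWWW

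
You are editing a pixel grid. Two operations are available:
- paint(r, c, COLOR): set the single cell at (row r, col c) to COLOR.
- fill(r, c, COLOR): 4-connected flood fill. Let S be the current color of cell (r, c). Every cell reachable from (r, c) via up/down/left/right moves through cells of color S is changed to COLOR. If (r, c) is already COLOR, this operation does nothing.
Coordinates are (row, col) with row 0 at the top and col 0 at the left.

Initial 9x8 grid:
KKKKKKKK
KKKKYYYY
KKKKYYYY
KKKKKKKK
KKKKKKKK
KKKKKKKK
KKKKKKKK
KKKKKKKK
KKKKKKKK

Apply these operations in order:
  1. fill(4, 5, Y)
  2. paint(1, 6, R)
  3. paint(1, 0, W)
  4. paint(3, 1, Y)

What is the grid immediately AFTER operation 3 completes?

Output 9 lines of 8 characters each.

After op 1 fill(4,5,Y) [64 cells changed]:
YYYYYYYY
YYYYYYYY
YYYYYYYY
YYYYYYYY
YYYYYYYY
YYYYYYYY
YYYYYYYY
YYYYYYYY
YYYYYYYY
After op 2 paint(1,6,R):
YYYYYYYY
YYYYYYRY
YYYYYYYY
YYYYYYYY
YYYYYYYY
YYYYYYYY
YYYYYYYY
YYYYYYYY
YYYYYYYY
After op 3 paint(1,0,W):
YYYYYYYY
WYYYYYRY
YYYYYYYY
YYYYYYYY
YYYYYYYY
YYYYYYYY
YYYYYYYY
YYYYYYYY
YYYYYYYY

Answer: YYYYYYYY
WYYYYYRY
YYYYYYYY
YYYYYYYY
YYYYYYYY
YYYYYYYY
YYYYYYYY
YYYYYYYY
YYYYYYYY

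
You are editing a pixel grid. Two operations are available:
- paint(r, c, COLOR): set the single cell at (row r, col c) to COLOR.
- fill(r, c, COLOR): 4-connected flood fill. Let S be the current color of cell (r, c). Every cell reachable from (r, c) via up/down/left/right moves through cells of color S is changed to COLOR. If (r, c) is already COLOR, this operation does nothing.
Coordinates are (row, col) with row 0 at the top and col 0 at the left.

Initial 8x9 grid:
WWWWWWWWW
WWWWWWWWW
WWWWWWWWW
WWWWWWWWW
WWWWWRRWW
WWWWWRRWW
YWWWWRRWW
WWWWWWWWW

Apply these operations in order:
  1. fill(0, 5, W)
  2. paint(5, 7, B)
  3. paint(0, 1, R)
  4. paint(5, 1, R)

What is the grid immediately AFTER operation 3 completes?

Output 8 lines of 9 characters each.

Answer: WRWWWWWWW
WWWWWWWWW
WWWWWWWWW
WWWWWWWWW
WWWWWRRWW
WWWWWRRBW
YWWWWRRWW
WWWWWWWWW

Derivation:
After op 1 fill(0,5,W) [0 cells changed]:
WWWWWWWWW
WWWWWWWWW
WWWWWWWWW
WWWWWWWWW
WWWWWRRWW
WWWWWRRWW
YWWWWRRWW
WWWWWWWWW
After op 2 paint(5,7,B):
WWWWWWWWW
WWWWWWWWW
WWWWWWWWW
WWWWWWWWW
WWWWWRRWW
WWWWWRRBW
YWWWWRRWW
WWWWWWWWW
After op 3 paint(0,1,R):
WRWWWWWWW
WWWWWWWWW
WWWWWWWWW
WWWWWWWWW
WWWWWRRWW
WWWWWRRBW
YWWWWRRWW
WWWWWWWWW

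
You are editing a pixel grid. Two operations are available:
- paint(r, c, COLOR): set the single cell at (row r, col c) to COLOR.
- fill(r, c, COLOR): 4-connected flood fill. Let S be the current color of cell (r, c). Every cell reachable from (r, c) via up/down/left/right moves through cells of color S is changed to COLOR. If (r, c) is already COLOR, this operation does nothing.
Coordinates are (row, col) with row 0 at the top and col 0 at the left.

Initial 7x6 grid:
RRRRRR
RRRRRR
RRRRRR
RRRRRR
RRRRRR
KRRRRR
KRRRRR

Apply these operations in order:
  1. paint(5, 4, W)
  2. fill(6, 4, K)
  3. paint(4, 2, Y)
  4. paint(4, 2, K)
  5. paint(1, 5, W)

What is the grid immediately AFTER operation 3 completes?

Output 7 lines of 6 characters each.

After op 1 paint(5,4,W):
RRRRRR
RRRRRR
RRRRRR
RRRRRR
RRRRRR
KRRRWR
KRRRRR
After op 2 fill(6,4,K) [39 cells changed]:
KKKKKK
KKKKKK
KKKKKK
KKKKKK
KKKKKK
KKKKWK
KKKKKK
After op 3 paint(4,2,Y):
KKKKKK
KKKKKK
KKKKKK
KKKKKK
KKYKKK
KKKKWK
KKKKKK

Answer: KKKKKK
KKKKKK
KKKKKK
KKKKKK
KKYKKK
KKKKWK
KKKKKK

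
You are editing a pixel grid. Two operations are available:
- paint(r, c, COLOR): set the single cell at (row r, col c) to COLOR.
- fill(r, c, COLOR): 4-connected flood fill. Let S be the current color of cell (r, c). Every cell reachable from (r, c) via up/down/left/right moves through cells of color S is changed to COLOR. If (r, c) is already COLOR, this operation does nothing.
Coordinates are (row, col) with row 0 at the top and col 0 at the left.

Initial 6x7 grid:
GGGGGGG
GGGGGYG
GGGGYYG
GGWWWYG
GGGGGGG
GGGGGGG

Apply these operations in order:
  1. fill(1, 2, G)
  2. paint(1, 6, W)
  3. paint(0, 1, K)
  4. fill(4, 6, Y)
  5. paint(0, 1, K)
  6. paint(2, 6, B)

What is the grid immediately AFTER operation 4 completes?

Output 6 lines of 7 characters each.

Answer: YKYYYYY
YYYYYYW
YYYYYYY
YYWWWYY
YYYYYYY
YYYYYYY

Derivation:
After op 1 fill(1,2,G) [0 cells changed]:
GGGGGGG
GGGGGYG
GGGGYYG
GGWWWYG
GGGGGGG
GGGGGGG
After op 2 paint(1,6,W):
GGGGGGG
GGGGGYW
GGGGYYG
GGWWWYG
GGGGGGG
GGGGGGG
After op 3 paint(0,1,K):
GKGGGGG
GGGGGYW
GGGGYYG
GGWWWYG
GGGGGGG
GGGGGGG
After op 4 fill(4,6,Y) [33 cells changed]:
YKYYYYY
YYYYYYW
YYYYYYY
YYWWWYY
YYYYYYY
YYYYYYY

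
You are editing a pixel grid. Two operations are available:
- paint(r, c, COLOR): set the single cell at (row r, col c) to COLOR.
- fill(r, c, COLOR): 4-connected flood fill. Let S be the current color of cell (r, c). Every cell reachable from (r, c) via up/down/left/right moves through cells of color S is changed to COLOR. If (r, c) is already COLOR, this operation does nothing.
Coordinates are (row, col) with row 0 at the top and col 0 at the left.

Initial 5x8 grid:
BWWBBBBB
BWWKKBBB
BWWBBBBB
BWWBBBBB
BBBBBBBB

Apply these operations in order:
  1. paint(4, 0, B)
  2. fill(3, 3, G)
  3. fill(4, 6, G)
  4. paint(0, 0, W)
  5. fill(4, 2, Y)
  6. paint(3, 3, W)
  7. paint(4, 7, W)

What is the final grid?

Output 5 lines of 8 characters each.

After op 1 paint(4,0,B):
BWWBBBBB
BWWKKBBB
BWWBBBBB
BWWBBBBB
BBBBBBBB
After op 2 fill(3,3,G) [30 cells changed]:
GWWGGGGG
GWWKKGGG
GWWGGGGG
GWWGGGGG
GGGGGGGG
After op 3 fill(4,6,G) [0 cells changed]:
GWWGGGGG
GWWKKGGG
GWWGGGGG
GWWGGGGG
GGGGGGGG
After op 4 paint(0,0,W):
WWWGGGGG
GWWKKGGG
GWWGGGGG
GWWGGGGG
GGGGGGGG
After op 5 fill(4,2,Y) [29 cells changed]:
WWWYYYYY
YWWKKYYY
YWWYYYYY
YWWYYYYY
YYYYYYYY
After op 6 paint(3,3,W):
WWWYYYYY
YWWKKYYY
YWWYYYYY
YWWWYYYY
YYYYYYYY
After op 7 paint(4,7,W):
WWWYYYYY
YWWKKYYY
YWWYYYYY
YWWWYYYY
YYYYYYYW

Answer: WWWYYYYY
YWWKKYYY
YWWYYYYY
YWWWYYYY
YYYYYYYW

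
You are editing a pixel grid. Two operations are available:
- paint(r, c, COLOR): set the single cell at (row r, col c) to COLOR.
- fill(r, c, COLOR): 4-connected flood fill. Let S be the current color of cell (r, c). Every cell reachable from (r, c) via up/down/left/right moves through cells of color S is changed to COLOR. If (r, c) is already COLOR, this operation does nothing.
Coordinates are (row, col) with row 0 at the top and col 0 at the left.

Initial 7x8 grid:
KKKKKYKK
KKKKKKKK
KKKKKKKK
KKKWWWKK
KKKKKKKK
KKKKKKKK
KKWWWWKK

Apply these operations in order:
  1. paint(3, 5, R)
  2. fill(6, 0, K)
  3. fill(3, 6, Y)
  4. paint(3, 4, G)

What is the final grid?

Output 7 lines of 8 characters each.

Answer: YYYYYYYY
YYYYYYYY
YYYYYYYY
YYYWGRYY
YYYYYYYY
YYYYYYYY
YYWWWWYY

Derivation:
After op 1 paint(3,5,R):
KKKKKYKK
KKKKKKKK
KKKKKKKK
KKKWWRKK
KKKKKKKK
KKKKKKKK
KKWWWWKK
After op 2 fill(6,0,K) [0 cells changed]:
KKKKKYKK
KKKKKKKK
KKKKKKKK
KKKWWRKK
KKKKKKKK
KKKKKKKK
KKWWWWKK
After op 3 fill(3,6,Y) [48 cells changed]:
YYYYYYYY
YYYYYYYY
YYYYYYYY
YYYWWRYY
YYYYYYYY
YYYYYYYY
YYWWWWYY
After op 4 paint(3,4,G):
YYYYYYYY
YYYYYYYY
YYYYYYYY
YYYWGRYY
YYYYYYYY
YYYYYYYY
YYWWWWYY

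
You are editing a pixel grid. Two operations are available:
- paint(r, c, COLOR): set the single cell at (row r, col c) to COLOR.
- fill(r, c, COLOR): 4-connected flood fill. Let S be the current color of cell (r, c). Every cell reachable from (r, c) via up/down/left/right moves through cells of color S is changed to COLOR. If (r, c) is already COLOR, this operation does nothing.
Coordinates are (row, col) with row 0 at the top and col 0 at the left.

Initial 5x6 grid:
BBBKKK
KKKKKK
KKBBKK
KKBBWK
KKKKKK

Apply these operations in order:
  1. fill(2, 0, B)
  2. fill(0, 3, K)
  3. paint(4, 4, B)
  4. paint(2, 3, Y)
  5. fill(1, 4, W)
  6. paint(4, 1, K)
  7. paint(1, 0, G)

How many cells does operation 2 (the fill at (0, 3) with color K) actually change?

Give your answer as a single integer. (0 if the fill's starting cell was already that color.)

After op 1 fill(2,0,B) [22 cells changed]:
BBBBBB
BBBBBB
BBBBBB
BBBBWB
BBBBBB
After op 2 fill(0,3,K) [29 cells changed]:
KKKKKK
KKKKKK
KKKKKK
KKKKWK
KKKKKK

Answer: 29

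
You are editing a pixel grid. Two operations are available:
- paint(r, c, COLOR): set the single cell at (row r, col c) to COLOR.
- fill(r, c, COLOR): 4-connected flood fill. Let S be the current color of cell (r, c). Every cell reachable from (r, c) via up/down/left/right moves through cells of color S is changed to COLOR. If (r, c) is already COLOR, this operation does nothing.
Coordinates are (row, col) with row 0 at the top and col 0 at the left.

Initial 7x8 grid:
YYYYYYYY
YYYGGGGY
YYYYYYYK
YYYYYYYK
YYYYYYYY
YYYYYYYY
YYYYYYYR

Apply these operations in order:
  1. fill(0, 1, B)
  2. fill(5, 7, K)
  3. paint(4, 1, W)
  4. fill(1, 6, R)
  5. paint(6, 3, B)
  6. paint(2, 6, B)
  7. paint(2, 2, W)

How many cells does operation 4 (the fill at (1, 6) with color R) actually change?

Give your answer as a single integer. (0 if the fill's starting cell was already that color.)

After op 1 fill(0,1,B) [49 cells changed]:
BBBBBBBB
BBBGGGGB
BBBBBBBK
BBBBBBBK
BBBBBBBB
BBBBBBBB
BBBBBBBR
After op 2 fill(5,7,K) [49 cells changed]:
KKKKKKKK
KKKGGGGK
KKKKKKKK
KKKKKKKK
KKKKKKKK
KKKKKKKK
KKKKKKKR
After op 3 paint(4,1,W):
KKKKKKKK
KKKGGGGK
KKKKKKKK
KKKKKKKK
KWKKKKKK
KKKKKKKK
KKKKKKKR
After op 4 fill(1,6,R) [4 cells changed]:
KKKKKKKK
KKKRRRRK
KKKKKKKK
KKKKKKKK
KWKKKKKK
KKKKKKKK
KKKKKKKR

Answer: 4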